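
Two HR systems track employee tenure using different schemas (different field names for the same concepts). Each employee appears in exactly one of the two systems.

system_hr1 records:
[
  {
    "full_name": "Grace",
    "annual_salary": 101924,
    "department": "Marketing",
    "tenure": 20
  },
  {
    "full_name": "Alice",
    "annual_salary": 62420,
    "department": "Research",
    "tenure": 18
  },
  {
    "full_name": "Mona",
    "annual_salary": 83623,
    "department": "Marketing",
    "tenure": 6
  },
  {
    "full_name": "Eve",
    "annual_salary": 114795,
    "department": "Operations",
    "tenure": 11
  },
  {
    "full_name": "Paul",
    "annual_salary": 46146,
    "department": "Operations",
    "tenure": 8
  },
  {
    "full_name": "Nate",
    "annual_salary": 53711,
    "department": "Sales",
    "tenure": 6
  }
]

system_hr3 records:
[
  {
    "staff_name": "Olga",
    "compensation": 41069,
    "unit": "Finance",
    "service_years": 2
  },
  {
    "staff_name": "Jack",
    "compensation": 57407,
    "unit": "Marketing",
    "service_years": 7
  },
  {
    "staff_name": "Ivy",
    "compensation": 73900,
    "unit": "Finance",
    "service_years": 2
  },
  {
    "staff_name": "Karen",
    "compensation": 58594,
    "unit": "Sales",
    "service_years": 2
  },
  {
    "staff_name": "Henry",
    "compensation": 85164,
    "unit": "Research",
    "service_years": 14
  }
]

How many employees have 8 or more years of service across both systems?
5

Reconcile schemas: "tenure" (system_hr1) = "service_years" (system_hr3) = years of service

From system_hr1: 4 employees with >= 8 years
From system_hr3: 1 employees with >= 8 years

Total: 4 + 1 = 5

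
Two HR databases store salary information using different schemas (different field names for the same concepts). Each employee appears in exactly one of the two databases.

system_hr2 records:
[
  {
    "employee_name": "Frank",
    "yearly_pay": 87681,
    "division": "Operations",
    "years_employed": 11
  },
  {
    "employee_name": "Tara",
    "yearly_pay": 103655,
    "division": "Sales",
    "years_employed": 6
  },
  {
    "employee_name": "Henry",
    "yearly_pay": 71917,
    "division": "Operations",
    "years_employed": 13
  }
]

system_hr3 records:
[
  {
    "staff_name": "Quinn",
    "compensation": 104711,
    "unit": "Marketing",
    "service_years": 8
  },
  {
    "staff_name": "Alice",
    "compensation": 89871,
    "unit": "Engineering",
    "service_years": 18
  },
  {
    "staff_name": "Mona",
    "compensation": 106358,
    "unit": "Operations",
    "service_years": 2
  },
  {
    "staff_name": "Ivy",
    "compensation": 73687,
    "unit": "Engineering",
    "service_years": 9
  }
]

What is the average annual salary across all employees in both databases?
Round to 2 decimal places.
91125.71

Schema mapping: "yearly_pay" (system_hr2) = "compensation" (system_hr3) = annual salary

All salaries: [87681, 103655, 71917, 104711, 89871, 106358, 73687]
Sum: 637880
Count: 7
Average: 637880 / 7 = 91125.71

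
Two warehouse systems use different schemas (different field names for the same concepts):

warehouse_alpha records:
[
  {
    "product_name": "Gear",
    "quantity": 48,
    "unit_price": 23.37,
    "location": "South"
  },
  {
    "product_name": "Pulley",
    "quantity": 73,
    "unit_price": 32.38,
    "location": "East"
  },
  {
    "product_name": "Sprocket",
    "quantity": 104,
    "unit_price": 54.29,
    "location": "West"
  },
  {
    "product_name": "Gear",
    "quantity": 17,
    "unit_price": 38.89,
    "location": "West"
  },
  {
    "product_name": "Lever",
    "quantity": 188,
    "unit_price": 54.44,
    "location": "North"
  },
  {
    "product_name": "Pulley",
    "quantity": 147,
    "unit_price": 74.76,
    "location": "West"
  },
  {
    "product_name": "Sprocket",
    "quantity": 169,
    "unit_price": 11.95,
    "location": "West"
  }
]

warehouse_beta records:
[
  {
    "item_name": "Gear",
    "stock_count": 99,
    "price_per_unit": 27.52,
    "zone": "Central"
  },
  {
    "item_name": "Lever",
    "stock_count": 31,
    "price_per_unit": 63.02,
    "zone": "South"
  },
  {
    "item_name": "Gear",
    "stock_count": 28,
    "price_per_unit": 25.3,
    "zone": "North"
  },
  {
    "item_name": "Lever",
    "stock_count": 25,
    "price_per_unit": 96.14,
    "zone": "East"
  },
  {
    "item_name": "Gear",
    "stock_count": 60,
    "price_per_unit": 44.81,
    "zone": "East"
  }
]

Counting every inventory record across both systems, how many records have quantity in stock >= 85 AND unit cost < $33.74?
2

Schema mappings:
- "quantity" (warehouse_alpha) = "stock_count" (warehouse_beta) = quantity
- "unit_price" (warehouse_alpha) = "price_per_unit" (warehouse_beta) = unit cost

Records meeting both conditions in warehouse_alpha: 1
Records meeting both conditions in warehouse_beta: 1

Total: 1 + 1 = 2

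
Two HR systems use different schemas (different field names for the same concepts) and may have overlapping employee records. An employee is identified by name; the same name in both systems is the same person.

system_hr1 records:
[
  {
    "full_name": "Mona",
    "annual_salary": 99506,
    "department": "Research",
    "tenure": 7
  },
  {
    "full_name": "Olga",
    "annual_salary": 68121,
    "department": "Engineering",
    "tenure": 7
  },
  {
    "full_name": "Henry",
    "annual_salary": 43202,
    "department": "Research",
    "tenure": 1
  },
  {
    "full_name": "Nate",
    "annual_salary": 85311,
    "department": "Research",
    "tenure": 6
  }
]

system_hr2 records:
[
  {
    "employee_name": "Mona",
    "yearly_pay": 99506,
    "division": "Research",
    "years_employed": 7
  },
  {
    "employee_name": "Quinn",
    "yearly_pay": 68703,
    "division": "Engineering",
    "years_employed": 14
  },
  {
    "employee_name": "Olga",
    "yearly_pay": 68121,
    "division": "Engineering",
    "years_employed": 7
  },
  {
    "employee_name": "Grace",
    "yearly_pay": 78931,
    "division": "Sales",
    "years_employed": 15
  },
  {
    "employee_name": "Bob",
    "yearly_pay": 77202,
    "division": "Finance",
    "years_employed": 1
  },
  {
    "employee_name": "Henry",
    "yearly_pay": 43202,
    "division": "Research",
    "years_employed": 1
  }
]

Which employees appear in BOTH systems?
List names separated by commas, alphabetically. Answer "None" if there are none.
Henry, Mona, Olga

Schema mapping: "full_name" (system_hr1) = "employee_name" (system_hr2) = employee name

Names in system_hr1: ['Henry', 'Mona', 'Nate', 'Olga']
Names in system_hr2: ['Bob', 'Grace', 'Henry', 'Mona', 'Olga', 'Quinn']

Intersection: ['Henry', 'Mona', 'Olga']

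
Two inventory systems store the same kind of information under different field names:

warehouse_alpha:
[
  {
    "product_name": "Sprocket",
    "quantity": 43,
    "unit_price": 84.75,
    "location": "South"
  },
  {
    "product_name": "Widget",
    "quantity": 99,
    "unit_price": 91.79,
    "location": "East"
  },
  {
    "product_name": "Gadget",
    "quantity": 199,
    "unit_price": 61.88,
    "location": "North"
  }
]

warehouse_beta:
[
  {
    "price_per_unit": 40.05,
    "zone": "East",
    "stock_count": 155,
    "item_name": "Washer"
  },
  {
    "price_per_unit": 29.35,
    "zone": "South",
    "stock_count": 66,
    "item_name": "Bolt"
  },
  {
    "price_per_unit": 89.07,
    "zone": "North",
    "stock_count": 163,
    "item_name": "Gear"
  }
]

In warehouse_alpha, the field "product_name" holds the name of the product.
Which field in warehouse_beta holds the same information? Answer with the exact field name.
item_name

In warehouse_alpha, "product_name" holds the name of the product.
The fields in warehouse_beta are: "price_per_unit", "zone", "stock_count", "item_name".
"item_name" is the match: the name refers to the same concept and its values are product-name strings (e.g. 'Bolt', 'Gear').
The other fields ("price_per_unit", "zone", "stock_count") hold different kinds of data.

So "product_name" in warehouse_alpha corresponds to "item_name" in warehouse_beta.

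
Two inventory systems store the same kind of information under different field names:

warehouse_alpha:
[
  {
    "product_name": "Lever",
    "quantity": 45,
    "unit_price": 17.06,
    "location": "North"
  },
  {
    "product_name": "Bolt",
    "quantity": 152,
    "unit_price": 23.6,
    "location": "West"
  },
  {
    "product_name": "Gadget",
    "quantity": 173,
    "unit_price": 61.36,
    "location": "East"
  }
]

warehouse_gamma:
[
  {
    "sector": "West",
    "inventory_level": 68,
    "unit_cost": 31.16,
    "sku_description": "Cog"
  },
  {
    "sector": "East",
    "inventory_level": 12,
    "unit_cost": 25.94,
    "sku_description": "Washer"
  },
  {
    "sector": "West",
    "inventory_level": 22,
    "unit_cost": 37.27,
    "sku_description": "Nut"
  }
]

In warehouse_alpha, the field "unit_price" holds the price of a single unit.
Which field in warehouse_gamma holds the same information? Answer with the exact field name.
unit_cost

In warehouse_alpha, "unit_price" holds the price of a single unit.
The fields in warehouse_gamma are: "sector", "inventory_level", "unit_cost", "sku_description".
"unit_cost" is the match: the name refers to the same concept and its values are decimal currency amounts (e.g. 31.16, 25.94).
The other fields ("sector", "inventory_level", "sku_description") hold different kinds of data.

So "unit_price" in warehouse_alpha corresponds to "unit_cost" in warehouse_gamma.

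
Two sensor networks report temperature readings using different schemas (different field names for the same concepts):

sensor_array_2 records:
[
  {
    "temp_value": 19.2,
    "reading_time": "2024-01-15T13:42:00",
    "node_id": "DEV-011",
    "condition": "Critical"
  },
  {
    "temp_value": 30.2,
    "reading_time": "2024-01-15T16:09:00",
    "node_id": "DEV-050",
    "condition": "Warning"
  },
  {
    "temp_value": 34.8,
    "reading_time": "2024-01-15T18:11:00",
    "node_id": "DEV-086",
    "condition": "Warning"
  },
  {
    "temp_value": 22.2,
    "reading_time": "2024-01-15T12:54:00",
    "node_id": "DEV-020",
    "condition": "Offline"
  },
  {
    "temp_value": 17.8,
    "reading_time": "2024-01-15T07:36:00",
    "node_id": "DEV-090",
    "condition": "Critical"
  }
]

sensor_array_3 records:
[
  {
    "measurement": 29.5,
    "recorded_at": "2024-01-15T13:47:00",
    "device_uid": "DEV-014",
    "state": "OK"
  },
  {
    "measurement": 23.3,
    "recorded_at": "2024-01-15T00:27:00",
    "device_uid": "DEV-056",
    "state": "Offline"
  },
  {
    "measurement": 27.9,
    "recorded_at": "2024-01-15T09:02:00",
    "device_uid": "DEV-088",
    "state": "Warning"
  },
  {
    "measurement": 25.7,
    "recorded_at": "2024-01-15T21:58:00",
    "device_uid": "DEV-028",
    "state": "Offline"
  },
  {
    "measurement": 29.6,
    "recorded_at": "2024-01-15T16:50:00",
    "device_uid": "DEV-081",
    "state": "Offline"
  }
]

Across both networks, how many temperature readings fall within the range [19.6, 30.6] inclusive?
7

Schema mapping: "temp_value" (sensor_array_2) = "measurement" (sensor_array_3) = temperature

Readings in [19.6, 30.6] from sensor_array_2: 2
Readings in [19.6, 30.6] from sensor_array_3: 5

Total count: 2 + 5 = 7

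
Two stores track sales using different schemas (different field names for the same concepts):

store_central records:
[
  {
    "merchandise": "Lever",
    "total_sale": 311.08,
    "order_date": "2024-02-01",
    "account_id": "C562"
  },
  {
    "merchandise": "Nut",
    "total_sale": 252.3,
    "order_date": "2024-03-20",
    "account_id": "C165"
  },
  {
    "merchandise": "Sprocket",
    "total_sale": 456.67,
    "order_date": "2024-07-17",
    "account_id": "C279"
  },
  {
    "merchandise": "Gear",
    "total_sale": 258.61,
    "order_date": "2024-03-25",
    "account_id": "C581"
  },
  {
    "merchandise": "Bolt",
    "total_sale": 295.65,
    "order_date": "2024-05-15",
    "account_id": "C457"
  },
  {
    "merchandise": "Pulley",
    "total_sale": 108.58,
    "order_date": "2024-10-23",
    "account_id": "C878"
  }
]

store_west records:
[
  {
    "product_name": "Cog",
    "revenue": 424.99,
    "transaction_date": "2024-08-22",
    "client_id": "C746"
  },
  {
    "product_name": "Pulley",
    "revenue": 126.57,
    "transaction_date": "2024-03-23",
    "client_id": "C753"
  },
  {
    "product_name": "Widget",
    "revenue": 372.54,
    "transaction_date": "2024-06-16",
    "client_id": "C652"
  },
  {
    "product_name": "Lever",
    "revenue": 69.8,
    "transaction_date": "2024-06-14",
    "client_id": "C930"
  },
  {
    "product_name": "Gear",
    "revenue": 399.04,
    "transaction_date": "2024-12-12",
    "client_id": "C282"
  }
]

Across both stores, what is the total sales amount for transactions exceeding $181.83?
2770.88

Schema mapping: "total_sale" (store_central) = "revenue" (store_west) = sale amount

Sum of sales > $181.83 in store_central: 1574.31
Sum of sales > $181.83 in store_west: 1196.57

Total: 1574.31 + 1196.57 = 2770.88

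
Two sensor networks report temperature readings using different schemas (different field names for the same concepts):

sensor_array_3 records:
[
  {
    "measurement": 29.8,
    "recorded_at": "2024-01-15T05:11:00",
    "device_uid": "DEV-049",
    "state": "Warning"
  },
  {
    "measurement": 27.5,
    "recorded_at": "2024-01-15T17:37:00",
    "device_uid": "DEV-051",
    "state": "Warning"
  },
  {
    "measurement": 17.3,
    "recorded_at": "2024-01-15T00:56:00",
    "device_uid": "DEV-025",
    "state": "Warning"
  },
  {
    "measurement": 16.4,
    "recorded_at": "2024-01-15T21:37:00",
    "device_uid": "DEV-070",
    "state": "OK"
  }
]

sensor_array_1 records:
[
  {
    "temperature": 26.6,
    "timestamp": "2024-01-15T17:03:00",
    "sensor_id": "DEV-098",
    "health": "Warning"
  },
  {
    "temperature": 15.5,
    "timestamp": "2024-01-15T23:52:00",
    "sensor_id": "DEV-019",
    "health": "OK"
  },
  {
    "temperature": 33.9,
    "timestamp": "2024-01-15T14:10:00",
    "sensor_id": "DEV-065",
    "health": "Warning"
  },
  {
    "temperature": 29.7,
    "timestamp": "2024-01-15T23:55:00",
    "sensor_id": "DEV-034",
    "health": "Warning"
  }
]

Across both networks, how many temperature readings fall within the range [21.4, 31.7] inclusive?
4

Schema mapping: "measurement" (sensor_array_3) = "temperature" (sensor_array_1) = temperature

Readings in [21.4, 31.7] from sensor_array_3: 2
Readings in [21.4, 31.7] from sensor_array_1: 2

Total count: 2 + 2 = 4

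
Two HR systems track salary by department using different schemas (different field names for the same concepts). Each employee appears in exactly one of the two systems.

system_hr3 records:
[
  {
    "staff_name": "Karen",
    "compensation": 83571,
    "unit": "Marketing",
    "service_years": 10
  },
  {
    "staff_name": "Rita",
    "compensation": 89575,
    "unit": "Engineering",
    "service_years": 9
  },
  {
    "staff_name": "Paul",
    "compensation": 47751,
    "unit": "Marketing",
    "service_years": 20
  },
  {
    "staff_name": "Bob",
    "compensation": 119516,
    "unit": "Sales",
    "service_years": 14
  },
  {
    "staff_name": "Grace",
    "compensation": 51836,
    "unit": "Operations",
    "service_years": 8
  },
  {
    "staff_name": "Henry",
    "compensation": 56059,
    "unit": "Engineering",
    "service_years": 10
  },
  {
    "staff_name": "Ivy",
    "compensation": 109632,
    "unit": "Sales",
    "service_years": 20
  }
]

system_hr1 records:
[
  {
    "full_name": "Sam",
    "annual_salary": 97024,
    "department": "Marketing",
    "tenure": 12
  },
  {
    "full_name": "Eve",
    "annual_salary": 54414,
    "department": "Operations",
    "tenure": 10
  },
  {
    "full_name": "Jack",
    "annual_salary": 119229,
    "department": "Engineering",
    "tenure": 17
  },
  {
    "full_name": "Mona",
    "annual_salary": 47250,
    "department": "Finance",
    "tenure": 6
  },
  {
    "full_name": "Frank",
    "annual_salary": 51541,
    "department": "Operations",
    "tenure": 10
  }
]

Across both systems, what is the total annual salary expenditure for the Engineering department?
264863

Schema mappings:
- "unit" (system_hr3) = "department" (system_hr1) = department
- "compensation" (system_hr3) = "annual_salary" (system_hr1) = salary

Engineering salaries from system_hr3: 145634
Engineering salaries from system_hr1: 119229

Total: 145634 + 119229 = 264863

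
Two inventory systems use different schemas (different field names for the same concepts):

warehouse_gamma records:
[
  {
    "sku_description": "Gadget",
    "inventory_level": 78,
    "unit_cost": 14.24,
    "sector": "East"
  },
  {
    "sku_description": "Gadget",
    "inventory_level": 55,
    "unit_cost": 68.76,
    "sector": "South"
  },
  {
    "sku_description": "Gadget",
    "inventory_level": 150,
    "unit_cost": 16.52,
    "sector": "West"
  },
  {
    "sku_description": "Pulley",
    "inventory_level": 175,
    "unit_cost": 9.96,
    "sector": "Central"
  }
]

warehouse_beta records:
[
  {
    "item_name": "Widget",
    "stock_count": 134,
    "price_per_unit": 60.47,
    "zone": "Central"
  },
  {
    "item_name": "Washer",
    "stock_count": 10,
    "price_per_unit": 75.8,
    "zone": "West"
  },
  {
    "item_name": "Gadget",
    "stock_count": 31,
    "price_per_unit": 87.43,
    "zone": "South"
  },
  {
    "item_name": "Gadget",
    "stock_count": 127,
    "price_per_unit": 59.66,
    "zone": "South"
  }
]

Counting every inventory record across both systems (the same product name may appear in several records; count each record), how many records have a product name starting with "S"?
0

Schema mapping: "sku_description" (warehouse_gamma) = "item_name" (warehouse_beta) = product name

Records with product name starting with "S" in warehouse_gamma: 0
Records with product name starting with "S" in warehouse_beta: 0

Total: 0 + 0 = 0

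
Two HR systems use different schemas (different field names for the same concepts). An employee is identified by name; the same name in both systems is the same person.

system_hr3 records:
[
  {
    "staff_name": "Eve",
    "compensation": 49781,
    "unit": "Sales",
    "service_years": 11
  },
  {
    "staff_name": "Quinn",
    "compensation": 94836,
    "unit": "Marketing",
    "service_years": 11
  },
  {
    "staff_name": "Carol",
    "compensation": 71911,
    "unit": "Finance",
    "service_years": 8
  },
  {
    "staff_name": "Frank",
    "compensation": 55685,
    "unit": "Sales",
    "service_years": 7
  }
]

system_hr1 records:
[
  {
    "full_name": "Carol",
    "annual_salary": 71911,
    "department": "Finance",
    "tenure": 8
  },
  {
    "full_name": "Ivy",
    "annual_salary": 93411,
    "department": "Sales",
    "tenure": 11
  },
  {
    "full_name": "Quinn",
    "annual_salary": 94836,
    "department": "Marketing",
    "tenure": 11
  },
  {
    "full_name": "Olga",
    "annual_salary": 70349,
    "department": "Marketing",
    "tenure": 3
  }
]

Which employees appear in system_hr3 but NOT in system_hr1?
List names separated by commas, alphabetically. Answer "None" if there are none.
Eve, Frank

Schema mapping: "staff_name" (system_hr3) = "full_name" (system_hr1) = employee name

Names in system_hr3: ['Carol', 'Eve', 'Frank', 'Quinn']
Names in system_hr1: ['Carol', 'Ivy', 'Olga', 'Quinn']

In system_hr3 but not system_hr1: ['Eve', 'Frank']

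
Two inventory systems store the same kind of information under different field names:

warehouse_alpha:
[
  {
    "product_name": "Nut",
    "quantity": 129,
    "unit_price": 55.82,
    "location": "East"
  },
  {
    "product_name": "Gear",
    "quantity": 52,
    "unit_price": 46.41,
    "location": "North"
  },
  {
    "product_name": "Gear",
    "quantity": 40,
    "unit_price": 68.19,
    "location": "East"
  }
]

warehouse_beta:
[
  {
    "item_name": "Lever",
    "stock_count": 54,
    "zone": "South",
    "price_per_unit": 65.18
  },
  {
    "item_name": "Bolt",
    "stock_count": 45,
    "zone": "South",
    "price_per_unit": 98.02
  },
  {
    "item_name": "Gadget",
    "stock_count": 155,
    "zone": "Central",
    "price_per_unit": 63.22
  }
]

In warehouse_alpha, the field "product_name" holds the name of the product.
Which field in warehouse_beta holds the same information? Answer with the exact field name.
item_name

In warehouse_alpha, "product_name" holds the name of the product.
The fields in warehouse_beta are: "item_name", "stock_count", "zone", "price_per_unit".
"item_name" is the match: the name refers to the same concept and its values are product-name strings (e.g. 'Bolt', 'Gadget').
The other fields ("stock_count", "zone", "price_per_unit") hold different kinds of data.

So "product_name" in warehouse_alpha corresponds to "item_name" in warehouse_beta.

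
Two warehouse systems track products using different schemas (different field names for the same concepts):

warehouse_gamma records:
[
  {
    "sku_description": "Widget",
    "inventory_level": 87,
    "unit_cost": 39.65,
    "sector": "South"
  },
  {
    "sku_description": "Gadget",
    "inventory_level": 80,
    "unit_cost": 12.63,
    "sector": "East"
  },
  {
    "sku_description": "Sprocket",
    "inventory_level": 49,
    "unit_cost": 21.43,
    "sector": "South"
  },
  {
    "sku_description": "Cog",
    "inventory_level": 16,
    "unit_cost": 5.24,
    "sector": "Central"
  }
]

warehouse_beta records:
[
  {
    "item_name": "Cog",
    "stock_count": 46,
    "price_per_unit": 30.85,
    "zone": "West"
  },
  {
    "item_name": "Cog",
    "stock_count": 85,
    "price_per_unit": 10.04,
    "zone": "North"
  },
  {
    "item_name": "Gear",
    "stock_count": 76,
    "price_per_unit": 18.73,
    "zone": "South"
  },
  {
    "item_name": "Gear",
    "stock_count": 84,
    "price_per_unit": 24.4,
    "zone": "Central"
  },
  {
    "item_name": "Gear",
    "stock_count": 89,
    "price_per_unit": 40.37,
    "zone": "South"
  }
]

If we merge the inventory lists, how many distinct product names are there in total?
5

Schema mapping: "sku_description" (warehouse_gamma) = "item_name" (warehouse_beta) = product name

Products in warehouse_gamma: ['Cog', 'Gadget', 'Sprocket', 'Widget']
Products in warehouse_beta: ['Cog', 'Gear']

Union (unique products): ['Cog', 'Gadget', 'Gear', 'Sprocket', 'Widget']
Count: 5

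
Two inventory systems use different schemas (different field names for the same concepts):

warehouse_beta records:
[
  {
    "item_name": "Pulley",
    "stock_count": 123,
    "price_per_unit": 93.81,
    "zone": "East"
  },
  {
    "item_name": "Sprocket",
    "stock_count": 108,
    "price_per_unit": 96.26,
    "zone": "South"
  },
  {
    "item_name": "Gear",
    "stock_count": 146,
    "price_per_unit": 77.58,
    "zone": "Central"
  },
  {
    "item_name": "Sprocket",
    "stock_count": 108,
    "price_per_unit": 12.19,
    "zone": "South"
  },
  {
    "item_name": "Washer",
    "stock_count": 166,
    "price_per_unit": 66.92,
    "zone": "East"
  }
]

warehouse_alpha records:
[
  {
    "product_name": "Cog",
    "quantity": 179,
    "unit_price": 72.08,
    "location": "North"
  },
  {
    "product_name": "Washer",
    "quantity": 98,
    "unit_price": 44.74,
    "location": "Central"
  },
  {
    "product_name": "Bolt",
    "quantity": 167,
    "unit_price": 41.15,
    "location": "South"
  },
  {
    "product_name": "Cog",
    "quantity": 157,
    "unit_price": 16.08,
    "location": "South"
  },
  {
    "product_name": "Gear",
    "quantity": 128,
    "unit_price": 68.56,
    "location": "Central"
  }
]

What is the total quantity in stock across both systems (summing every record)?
1380

To reconcile these schemas, identify the field holding the quantity in stock in each system:
1. In warehouse_beta it is "stock_count"
2. In warehouse_alpha it is "quantity"

From warehouse_beta: 123 + 108 + 146 + 108 + 166 = 651
From warehouse_alpha: 179 + 98 + 167 + 157 + 128 = 729

Total: 651 + 729 = 1380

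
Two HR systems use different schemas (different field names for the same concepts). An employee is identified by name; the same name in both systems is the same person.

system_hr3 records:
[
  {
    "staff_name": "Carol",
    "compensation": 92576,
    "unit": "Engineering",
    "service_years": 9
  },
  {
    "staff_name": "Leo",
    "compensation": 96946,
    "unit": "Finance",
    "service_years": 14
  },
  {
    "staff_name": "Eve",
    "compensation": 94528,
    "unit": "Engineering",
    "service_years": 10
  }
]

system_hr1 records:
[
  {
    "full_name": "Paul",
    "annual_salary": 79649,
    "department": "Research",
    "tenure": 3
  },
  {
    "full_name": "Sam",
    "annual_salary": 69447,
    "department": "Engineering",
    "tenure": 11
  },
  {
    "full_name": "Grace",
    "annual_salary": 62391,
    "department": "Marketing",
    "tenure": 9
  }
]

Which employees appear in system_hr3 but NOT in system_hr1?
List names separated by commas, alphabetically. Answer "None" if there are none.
Carol, Eve, Leo

Schema mapping: "staff_name" (system_hr3) = "full_name" (system_hr1) = employee name

Names in system_hr3: ['Carol', 'Eve', 'Leo']
Names in system_hr1: ['Grace', 'Paul', 'Sam']

In system_hr3 but not system_hr1: ['Carol', 'Eve', 'Leo']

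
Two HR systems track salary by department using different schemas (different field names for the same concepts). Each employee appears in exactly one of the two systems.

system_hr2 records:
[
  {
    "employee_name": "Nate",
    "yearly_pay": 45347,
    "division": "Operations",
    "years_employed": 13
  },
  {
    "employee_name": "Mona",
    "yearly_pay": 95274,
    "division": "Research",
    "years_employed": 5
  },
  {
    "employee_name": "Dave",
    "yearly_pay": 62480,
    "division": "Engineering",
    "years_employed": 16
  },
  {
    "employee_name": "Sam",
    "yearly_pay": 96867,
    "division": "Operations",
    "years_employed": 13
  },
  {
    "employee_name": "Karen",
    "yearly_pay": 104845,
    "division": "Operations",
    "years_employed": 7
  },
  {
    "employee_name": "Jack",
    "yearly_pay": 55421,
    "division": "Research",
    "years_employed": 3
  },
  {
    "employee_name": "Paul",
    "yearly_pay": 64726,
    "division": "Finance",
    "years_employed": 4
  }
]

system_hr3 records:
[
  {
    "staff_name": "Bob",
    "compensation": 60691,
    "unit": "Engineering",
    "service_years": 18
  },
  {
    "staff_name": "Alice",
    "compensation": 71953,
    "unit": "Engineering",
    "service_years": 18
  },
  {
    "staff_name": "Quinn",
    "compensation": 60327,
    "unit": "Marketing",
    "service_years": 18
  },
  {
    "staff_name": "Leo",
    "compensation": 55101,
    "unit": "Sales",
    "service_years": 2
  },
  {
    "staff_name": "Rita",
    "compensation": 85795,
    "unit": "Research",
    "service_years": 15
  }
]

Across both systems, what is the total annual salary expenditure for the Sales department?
55101

Schema mappings:
- "division" (system_hr2) = "unit" (system_hr3) = department
- "yearly_pay" (system_hr2) = "compensation" (system_hr3) = salary

Sales salaries from system_hr2: 0
Sales salaries from system_hr3: 55101

Total: 0 + 55101 = 55101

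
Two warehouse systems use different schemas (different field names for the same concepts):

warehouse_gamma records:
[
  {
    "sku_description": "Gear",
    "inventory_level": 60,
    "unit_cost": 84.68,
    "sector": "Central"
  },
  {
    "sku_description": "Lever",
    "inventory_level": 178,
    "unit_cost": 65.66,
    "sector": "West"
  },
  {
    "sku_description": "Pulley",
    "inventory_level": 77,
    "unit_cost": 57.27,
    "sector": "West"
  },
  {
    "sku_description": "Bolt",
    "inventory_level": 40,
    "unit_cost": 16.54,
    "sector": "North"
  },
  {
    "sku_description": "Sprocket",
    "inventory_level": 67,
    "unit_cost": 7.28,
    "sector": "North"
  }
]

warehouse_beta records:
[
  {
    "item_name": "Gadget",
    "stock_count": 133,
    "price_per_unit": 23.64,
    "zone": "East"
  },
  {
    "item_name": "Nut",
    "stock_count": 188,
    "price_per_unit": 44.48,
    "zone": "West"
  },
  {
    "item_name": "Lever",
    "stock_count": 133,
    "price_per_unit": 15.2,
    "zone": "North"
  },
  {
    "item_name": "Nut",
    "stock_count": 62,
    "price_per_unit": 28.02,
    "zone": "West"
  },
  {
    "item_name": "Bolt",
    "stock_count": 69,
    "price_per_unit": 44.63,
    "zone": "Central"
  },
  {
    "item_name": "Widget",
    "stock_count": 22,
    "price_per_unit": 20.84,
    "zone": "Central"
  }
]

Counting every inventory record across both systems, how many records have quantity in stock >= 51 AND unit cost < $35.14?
4

Schema mappings:
- "inventory_level" (warehouse_gamma) = "stock_count" (warehouse_beta) = quantity
- "unit_cost" (warehouse_gamma) = "price_per_unit" (warehouse_beta) = unit cost

Records meeting both conditions in warehouse_gamma: 1
Records meeting both conditions in warehouse_beta: 3

Total: 1 + 3 = 4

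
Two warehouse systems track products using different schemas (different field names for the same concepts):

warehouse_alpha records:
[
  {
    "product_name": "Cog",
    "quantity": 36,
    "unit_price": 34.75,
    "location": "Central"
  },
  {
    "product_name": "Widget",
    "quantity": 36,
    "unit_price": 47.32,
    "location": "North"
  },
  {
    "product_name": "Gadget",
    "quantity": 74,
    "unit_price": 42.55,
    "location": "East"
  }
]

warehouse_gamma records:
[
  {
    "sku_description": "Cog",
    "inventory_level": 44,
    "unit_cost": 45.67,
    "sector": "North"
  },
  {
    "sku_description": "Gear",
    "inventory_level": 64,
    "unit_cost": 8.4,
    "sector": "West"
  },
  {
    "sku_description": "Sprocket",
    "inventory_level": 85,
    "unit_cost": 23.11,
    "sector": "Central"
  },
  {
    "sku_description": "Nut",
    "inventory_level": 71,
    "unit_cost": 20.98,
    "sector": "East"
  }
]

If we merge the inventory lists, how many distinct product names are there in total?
6

Schema mapping: "product_name" (warehouse_alpha) = "sku_description" (warehouse_gamma) = product name

Products in warehouse_alpha: ['Cog', 'Gadget', 'Widget']
Products in warehouse_gamma: ['Cog', 'Gear', 'Nut', 'Sprocket']

Union (unique products): ['Cog', 'Gadget', 'Gear', 'Nut', 'Sprocket', 'Widget']
Count: 6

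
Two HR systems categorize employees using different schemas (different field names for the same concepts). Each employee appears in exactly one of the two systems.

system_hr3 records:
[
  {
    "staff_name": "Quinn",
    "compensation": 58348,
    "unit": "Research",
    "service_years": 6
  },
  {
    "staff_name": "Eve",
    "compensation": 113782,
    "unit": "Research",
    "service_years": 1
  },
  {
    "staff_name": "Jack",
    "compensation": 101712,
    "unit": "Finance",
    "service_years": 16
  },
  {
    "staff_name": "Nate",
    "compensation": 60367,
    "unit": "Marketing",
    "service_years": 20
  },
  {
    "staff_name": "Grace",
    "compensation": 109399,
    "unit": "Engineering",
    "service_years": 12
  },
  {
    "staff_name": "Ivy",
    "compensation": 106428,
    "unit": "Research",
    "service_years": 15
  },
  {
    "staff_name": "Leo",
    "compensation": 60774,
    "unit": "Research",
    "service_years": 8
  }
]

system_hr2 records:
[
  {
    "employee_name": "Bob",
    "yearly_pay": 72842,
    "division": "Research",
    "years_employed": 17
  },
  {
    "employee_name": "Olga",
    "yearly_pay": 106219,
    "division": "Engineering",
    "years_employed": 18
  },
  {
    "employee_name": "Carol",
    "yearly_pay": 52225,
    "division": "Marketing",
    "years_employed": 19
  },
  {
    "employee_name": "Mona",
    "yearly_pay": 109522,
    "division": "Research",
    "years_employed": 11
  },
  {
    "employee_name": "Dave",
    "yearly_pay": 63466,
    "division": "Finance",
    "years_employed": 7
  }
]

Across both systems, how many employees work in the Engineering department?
2

Schema mapping: "unit" (system_hr3) = "division" (system_hr2) = department

Engineering employees in system_hr3: 1
Engineering employees in system_hr2: 1

Total in Engineering: 1 + 1 = 2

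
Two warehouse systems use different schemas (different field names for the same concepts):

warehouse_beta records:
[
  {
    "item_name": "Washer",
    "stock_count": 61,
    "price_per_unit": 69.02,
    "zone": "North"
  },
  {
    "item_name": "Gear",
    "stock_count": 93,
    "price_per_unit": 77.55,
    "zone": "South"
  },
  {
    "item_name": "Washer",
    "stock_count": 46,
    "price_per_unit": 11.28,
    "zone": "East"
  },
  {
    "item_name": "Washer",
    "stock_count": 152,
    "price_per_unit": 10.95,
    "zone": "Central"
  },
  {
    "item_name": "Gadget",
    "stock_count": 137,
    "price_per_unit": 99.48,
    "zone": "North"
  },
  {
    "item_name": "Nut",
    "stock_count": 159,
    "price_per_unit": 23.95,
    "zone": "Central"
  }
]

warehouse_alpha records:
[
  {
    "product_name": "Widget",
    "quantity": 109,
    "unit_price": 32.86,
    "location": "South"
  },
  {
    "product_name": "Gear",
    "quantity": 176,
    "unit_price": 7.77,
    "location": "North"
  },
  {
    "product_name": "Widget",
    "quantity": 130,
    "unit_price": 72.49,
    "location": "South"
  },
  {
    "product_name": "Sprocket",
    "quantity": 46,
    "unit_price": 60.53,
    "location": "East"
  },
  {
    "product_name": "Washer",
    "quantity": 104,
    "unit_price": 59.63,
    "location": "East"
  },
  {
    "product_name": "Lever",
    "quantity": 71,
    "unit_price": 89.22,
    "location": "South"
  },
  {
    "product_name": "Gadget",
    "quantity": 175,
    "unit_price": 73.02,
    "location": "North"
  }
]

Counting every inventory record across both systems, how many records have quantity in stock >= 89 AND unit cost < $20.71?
2

Schema mappings:
- "stock_count" (warehouse_beta) = "quantity" (warehouse_alpha) = quantity
- "price_per_unit" (warehouse_beta) = "unit_price" (warehouse_alpha) = unit cost

Records meeting both conditions in warehouse_beta: 1
Records meeting both conditions in warehouse_alpha: 1

Total: 1 + 1 = 2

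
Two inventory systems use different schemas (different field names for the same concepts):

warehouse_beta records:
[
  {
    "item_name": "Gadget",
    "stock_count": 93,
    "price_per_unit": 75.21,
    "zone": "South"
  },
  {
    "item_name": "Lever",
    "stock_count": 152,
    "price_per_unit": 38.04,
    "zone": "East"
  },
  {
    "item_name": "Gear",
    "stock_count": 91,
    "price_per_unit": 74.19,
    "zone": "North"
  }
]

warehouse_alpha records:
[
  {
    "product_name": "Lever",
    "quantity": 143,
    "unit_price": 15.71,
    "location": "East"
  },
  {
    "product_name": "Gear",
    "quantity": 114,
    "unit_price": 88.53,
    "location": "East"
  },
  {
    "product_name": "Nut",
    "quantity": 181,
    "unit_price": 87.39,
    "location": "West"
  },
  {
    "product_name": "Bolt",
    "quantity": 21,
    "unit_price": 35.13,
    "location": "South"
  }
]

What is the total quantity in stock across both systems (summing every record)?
795

To reconcile these schemas, identify the field holding the quantity in stock in each system:
1. In warehouse_beta it is "stock_count"
2. In warehouse_alpha it is "quantity"

From warehouse_beta: 93 + 152 + 91 = 336
From warehouse_alpha: 143 + 114 + 181 + 21 = 459

Total: 336 + 459 = 795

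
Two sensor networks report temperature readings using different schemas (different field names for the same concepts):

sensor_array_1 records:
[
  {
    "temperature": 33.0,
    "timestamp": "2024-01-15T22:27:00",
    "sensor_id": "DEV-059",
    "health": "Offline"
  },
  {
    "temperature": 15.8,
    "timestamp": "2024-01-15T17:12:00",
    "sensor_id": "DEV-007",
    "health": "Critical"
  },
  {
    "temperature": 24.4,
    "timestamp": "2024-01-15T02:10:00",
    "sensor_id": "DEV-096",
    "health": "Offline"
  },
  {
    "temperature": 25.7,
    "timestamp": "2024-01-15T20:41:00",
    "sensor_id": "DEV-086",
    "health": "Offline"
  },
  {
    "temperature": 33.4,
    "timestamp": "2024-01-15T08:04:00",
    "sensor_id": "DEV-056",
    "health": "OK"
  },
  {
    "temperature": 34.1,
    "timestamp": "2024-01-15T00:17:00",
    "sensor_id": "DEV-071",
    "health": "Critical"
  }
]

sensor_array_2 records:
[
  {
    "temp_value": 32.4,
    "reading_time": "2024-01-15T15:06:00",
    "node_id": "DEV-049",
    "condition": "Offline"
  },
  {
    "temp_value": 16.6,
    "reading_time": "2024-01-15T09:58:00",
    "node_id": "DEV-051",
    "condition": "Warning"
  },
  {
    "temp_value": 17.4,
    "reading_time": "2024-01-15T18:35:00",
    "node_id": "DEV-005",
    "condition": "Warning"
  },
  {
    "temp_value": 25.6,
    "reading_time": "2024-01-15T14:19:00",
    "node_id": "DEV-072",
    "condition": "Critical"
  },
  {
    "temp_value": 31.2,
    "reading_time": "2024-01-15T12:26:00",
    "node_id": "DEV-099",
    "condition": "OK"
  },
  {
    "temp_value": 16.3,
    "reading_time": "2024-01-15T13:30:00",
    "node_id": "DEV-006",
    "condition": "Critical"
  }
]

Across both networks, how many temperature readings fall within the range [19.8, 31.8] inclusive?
4

Schema mapping: "temperature" (sensor_array_1) = "temp_value" (sensor_array_2) = temperature

Readings in [19.8, 31.8] from sensor_array_1: 2
Readings in [19.8, 31.8] from sensor_array_2: 2

Total count: 2 + 2 = 4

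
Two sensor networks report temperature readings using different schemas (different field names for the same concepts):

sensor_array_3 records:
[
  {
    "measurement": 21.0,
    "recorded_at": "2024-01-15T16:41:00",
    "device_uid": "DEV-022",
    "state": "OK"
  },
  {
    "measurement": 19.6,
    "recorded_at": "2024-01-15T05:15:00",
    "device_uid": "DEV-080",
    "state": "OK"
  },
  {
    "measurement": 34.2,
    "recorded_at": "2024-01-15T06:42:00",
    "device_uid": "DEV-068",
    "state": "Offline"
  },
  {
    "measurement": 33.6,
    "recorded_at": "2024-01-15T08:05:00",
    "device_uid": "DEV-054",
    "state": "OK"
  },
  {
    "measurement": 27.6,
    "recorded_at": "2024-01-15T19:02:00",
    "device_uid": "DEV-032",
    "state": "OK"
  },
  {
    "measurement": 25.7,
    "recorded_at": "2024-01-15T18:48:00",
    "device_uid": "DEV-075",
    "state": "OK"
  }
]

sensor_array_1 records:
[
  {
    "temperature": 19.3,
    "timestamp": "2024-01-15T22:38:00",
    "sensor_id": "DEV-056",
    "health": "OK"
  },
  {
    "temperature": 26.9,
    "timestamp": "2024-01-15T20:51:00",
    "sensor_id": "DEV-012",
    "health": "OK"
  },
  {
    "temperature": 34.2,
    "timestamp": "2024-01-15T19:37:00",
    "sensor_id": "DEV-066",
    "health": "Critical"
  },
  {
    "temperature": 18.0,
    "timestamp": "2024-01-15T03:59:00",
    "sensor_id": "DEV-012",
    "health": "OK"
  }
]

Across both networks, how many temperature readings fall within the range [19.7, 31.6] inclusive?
4

Schema mapping: "measurement" (sensor_array_3) = "temperature" (sensor_array_1) = temperature

Readings in [19.7, 31.6] from sensor_array_3: 3
Readings in [19.7, 31.6] from sensor_array_1: 1

Total count: 3 + 1 = 4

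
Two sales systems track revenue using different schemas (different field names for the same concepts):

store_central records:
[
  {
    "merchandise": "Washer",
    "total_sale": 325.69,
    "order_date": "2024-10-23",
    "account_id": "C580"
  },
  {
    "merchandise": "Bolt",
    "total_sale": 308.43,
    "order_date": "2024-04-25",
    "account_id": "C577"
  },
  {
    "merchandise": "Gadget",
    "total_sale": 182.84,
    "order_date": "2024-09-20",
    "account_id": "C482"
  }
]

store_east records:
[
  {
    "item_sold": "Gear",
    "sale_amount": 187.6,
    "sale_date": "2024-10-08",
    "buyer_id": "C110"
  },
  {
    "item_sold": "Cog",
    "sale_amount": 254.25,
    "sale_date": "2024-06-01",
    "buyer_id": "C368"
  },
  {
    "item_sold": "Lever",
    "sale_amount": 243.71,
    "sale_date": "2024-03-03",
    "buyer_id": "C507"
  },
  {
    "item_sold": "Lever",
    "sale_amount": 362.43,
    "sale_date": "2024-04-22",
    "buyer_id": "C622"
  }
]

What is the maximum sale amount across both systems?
362.43

Reconcile: "total_sale" (store_central) = "sale_amount" (store_east) = sale amount

Maximum in store_central: 325.69
Maximum in store_east: 362.43

Overall maximum: max(325.69, 362.43) = 362.43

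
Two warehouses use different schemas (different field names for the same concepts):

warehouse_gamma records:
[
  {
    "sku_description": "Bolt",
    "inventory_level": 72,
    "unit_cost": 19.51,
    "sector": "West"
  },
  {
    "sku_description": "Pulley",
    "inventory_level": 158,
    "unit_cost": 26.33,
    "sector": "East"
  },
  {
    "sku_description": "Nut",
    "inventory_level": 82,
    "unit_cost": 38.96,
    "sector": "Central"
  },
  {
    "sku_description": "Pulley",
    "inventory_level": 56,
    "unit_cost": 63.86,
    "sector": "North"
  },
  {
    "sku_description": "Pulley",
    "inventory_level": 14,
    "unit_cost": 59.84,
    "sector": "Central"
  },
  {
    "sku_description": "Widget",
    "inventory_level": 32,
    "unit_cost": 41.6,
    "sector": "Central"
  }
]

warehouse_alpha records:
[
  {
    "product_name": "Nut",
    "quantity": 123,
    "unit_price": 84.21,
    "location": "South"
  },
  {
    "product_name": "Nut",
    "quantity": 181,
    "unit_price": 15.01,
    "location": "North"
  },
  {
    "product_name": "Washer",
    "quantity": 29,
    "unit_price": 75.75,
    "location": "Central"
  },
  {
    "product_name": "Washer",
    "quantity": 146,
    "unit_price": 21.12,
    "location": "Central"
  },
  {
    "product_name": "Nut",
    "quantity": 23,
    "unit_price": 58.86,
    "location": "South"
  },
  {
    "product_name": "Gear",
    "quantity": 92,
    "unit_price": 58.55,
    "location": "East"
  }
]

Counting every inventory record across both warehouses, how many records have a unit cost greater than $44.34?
6

Schema mapping: "unit_cost" (warehouse_gamma) = "unit_price" (warehouse_alpha) = unit cost

Records > $44.34 in warehouse_gamma: 2
Records > $44.34 in warehouse_alpha: 4

Total count: 2 + 4 = 6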